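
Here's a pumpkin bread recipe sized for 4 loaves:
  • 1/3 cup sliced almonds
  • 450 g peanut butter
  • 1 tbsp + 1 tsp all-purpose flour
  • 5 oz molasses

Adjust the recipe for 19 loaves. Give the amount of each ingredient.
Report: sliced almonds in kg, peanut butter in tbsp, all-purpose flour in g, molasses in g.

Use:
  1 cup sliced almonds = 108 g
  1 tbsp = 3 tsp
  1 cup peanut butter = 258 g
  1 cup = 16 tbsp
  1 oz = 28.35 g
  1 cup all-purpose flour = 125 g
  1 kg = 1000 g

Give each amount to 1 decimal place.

Scaling factor: 19/4 = 4.75.
sliced almonds: 1/3 cup × 19/4 × 108 g/cup ÷ 1000 g/kg ≈ 0.2 kg
peanut butter: 450 g × 19/4 ÷ 258 g/cup × 16 tbsp/cup ≈ 132.6 tbsp
all-purpose flour: (1 tbsp + 1 tsp = 4/3 tbsp) × 19/4 ÷ 16 tbsp/cup × 125 g/cup ≈ 49.5 g
molasses: 5 oz × 19/4 × 28.35 g/oz ≈ 673.3 g

sliced almonds: 0.2 kg; peanut butter: 132.6 tbsp; all-purpose flour: 49.5 g; molasses: 673.3 g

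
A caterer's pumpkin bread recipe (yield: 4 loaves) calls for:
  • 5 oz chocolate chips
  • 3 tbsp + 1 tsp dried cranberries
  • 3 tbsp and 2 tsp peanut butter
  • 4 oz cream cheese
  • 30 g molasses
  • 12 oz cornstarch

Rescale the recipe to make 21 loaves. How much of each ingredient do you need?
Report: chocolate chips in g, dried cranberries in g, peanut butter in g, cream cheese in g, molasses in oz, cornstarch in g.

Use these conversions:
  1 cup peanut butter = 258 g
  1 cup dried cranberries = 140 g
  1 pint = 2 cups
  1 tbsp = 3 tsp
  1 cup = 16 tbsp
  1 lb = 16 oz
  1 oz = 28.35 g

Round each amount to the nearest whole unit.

Scaling factor: 21/4 = 5.25.
chocolate chips: 5 oz × 21/4 × 28.35 g/oz ≈ 744 g
dried cranberries: (3 tbsp + 1 tsp = 10/3 tbsp) × 21/4 ÷ 16 tbsp/cup × 140 g/cup ≈ 153 g
peanut butter: (3 tbsp + 2 tsp = 11/3 tbsp) × 21/4 ÷ 16 tbsp/cup × 258 g/cup ≈ 310 g
cream cheese: 4 oz × 21/4 × 28.35 g/oz ≈ 595 g
molasses: 30 g × 21/4 ÷ 28.35 g/oz ≈ 6 oz
cornstarch: 12 oz × 21/4 × 28.35 g/oz ≈ 1786 g

chocolate chips: 744 g; dried cranberries: 153 g; peanut butter: 310 g; cream cheese: 595 g; molasses: 6 oz; cornstarch: 1786 g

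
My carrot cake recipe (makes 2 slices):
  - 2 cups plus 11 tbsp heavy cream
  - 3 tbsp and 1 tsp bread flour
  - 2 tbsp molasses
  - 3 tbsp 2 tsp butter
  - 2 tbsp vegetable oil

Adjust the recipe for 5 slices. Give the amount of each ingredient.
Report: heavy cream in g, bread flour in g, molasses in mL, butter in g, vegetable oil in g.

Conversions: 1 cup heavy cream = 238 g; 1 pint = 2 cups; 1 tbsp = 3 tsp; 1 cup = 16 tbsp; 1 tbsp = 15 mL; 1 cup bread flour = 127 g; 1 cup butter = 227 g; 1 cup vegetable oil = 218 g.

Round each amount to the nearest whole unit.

heavy cream: 1599 g; bread flour: 66 g; molasses: 75 mL; butter: 130 g; vegetable oil: 68 g

Scaling factor: 5/2 = 2.5.
heavy cream: (2 cup + 11 tbsp = 2.6875 cup) × 5/2 × 238 g/cup ≈ 1599 g
bread flour: (3 tbsp + 1 tsp = 10/3 tbsp) × 5/2 ÷ 16 tbsp/cup × 127 g/cup ≈ 66 g
molasses: 2 tbsp × 5/2 × 15 mL/tbsp = 75 mL
butter: (3 tbsp + 2 tsp = 11/3 tbsp) × 5/2 ÷ 16 tbsp/cup × 227 g/cup ≈ 130 g
vegetable oil: 2 tbsp × 5/2 ÷ 16 tbsp/cup × 218 g/cup ≈ 68 g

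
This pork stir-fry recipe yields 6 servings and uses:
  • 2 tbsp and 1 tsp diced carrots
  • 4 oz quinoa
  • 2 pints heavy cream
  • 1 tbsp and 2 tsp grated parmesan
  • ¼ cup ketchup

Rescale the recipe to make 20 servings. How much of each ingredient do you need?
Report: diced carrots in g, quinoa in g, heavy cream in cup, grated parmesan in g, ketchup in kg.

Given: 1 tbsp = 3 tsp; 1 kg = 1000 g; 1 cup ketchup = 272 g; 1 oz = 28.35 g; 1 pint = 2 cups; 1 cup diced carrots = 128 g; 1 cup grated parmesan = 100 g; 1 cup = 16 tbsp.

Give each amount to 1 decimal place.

diced carrots: 62.2 g; quinoa: 378.0 g; heavy cream: 13.3 cup; grated parmesan: 34.7 g; ketchup: 0.2 kg

Scaling factor: 20/6 = 10/3.
diced carrots: (2 tbsp + 1 tsp = 7/3 tbsp) × 10/3 ÷ 16 tbsp/cup × 128 g/cup ≈ 62.2 g
quinoa: 4 oz × 10/3 × 28.35 g/oz = 378.0 g
heavy cream: 2 pint × 10/3 × 2 cup/pint ≈ 13.3 cup
grated parmesan: (1 tbsp + 2 tsp = 5/3 tbsp) × 10/3 ÷ 16 tbsp/cup × 100 g/cup ≈ 34.7 g
ketchup: 0.25 cup × 10/3 × 272 g/cup ÷ 1000 g/kg ≈ 0.2 kg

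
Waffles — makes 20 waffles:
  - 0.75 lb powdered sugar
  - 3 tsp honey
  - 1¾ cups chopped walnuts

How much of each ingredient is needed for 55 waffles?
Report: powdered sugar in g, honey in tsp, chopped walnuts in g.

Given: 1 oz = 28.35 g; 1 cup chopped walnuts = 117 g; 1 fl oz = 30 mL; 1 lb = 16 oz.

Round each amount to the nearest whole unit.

Scaling factor: 55/20 = 11/4 = 2.75.
powdered sugar: 0.75 lb × 11/4 × 16 oz/lb × 28.35 g/oz ≈ 936 g
honey: 3 tsp × 11/4 ≈ 8 tsp
chopped walnuts: 1.75 cup × 11/4 × 117 g/cup ≈ 563 g

powdered sugar: 936 g; honey: 8 tsp; chopped walnuts: 563 g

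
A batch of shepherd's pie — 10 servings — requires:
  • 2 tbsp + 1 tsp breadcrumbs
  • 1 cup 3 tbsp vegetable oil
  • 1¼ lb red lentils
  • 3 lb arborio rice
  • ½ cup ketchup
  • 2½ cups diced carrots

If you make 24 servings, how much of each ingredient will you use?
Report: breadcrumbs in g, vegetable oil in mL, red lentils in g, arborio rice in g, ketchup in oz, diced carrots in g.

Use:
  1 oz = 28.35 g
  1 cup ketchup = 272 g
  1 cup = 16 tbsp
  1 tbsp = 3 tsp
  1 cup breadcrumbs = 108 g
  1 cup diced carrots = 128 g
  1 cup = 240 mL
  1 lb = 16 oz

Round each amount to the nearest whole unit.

breadcrumbs: 38 g; vegetable oil: 684 mL; red lentils: 1361 g; arborio rice: 3266 g; ketchup: 12 oz; diced carrots: 768 g

Scaling factor: 24/10 = 12/5 = 2.4.
breadcrumbs: (2 tbsp + 1 tsp = 7/3 tbsp) × 12/5 ÷ 16 tbsp/cup × 108 g/cup ≈ 38 g
vegetable oil: (1 cup + 3 tbsp = 1.1875 cup) × 12/5 × 240 mL/cup = 684 mL
red lentils: 1.25 lb × 12/5 × 16 oz/lb × 28.35 g/oz ≈ 1361 g
arborio rice: 3 lb × 12/5 × 16 oz/lb × 28.35 g/oz ≈ 3266 g
ketchup: 0.5 cup × 12/5 × 272 g/cup ÷ 28.35 g/oz ≈ 12 oz
diced carrots: 2.5 cup × 12/5 × 128 g/cup = 768 g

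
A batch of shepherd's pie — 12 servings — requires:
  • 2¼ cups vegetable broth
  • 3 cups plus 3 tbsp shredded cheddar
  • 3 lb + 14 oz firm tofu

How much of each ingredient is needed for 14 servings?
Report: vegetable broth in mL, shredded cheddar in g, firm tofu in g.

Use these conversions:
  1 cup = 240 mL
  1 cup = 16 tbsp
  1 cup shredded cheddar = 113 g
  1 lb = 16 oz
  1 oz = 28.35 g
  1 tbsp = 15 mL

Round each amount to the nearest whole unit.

vegetable broth: 630 mL; shredded cheddar: 420 g; firm tofu: 2051 g

Scaling factor: 14/12 = 7/6.
vegetable broth: 2.25 cup × 7/6 × 240 mL/cup = 630 mL
shredded cheddar: (3 cup + 3 tbsp = 3.1875 cup) × 7/6 × 113 g/cup ≈ 420 g
firm tofu: (3 lb + 14 oz = 3.875 lb) × 7/6 × 16 oz/lb × 28.35 g/oz ≈ 2051 g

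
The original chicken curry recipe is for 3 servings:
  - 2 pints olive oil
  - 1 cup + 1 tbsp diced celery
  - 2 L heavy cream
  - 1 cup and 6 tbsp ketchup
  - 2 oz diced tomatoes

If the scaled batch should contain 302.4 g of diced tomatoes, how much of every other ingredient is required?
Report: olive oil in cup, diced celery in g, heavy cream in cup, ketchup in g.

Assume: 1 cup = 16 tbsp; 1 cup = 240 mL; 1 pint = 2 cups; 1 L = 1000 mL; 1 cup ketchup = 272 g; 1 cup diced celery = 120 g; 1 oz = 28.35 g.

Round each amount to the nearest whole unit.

olive oil: 21 cup; diced celery: 680 g; heavy cream: 44 cup; ketchup: 1995 g

The original recipe has 56.7 g of diced tomatoes, so the scaling factor is 302.4 ÷ 56.7 = 16/3.
olive oil: 2 pint × 16/3 × 2 cup/pint ≈ 21 cup
diced celery: (1 cup + 1 tbsp = 1.0625 cup) × 16/3 × 120 g/cup = 680 g
heavy cream: 2 L × 16/3 × 1000 mL/L ÷ 240 mL/cup ≈ 44 cup
ketchup: (1 cup + 6 tbsp = 1.375 cup) × 16/3 × 272 g/cup ≈ 1995 g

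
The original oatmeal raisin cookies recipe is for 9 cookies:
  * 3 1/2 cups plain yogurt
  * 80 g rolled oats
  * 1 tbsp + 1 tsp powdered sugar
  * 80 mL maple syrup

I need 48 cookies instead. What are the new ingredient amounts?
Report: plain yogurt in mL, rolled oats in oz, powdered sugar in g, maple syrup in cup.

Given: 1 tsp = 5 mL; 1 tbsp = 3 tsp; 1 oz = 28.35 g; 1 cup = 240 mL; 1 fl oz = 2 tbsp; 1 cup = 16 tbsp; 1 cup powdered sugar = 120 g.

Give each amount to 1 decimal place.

plain yogurt: 4480.0 mL; rolled oats: 15.0 oz; powdered sugar: 53.3 g; maple syrup: 1.8 cup

Scaling factor: 48/9 = 16/3.
plain yogurt: 3.5 cup × 16/3 × 240 mL/cup = 4480.0 mL
rolled oats: 80 g × 16/3 ÷ 28.35 g/oz ≈ 15.0 oz
powdered sugar: (1 tbsp + 1 tsp = 4/3 tbsp) × 16/3 ÷ 16 tbsp/cup × 120 g/cup ≈ 53.3 g
maple syrup: 80 mL × 16/3 ÷ 240 mL/cup ≈ 1.8 cup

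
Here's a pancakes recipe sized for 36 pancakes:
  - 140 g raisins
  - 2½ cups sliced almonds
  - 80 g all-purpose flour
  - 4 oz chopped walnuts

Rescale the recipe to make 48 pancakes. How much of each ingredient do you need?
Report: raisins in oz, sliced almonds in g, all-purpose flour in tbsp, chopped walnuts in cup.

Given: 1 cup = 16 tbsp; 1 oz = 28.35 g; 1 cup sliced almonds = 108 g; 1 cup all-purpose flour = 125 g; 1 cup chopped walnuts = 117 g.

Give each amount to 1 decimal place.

raisins: 6.6 oz; sliced almonds: 360.0 g; all-purpose flour: 13.7 tbsp; chopped walnuts: 1.3 cup

Scaling factor: 48/36 = 4/3.
raisins: 140 g × 4/3 ÷ 28.35 g/oz ≈ 6.6 oz
sliced almonds: 2.5 cup × 4/3 × 108 g/cup = 360.0 g
all-purpose flour: 80 g × 4/3 ÷ 125 g/cup × 16 tbsp/cup ≈ 13.7 tbsp
chopped walnuts: 4 oz × 4/3 × 28.35 g/oz ÷ 117 g/cup ≈ 1.3 cup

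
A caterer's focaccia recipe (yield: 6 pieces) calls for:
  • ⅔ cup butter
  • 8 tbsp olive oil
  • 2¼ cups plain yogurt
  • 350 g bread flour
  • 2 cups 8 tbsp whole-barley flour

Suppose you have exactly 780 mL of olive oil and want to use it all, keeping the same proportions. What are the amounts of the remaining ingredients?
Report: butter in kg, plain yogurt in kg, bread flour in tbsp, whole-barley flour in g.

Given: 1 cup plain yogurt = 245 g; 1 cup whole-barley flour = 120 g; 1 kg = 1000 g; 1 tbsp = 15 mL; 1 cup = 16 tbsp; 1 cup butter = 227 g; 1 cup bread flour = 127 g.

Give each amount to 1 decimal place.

The original recipe has 120 mL of olive oil, so the scaling factor is 780 ÷ 120 = 13/2 = 6.5.
butter: 2/3 cup × 13/2 × 227 g/cup ÷ 1000 g/kg ≈ 1.0 kg
plain yogurt: 2.25 cup × 13/2 × 245 g/cup ÷ 1000 g/kg ≈ 3.6 kg
bread flour: 350 g × 13/2 ÷ 127 g/cup × 16 tbsp/cup ≈ 286.6 tbsp
whole-barley flour: (2 cup + 8 tbsp = 2.5 cup) × 13/2 × 120 g/cup = 1950.0 g

butter: 1.0 kg; plain yogurt: 3.6 kg; bread flour: 286.6 tbsp; whole-barley flour: 1950.0 g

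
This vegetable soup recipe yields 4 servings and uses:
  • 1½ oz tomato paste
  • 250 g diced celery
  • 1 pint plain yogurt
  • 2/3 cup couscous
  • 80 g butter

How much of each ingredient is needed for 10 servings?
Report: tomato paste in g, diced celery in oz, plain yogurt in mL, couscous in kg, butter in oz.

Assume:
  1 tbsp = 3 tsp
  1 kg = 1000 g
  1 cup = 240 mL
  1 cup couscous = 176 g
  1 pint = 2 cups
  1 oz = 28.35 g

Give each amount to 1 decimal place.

tomato paste: 106.3 g; diced celery: 22.0 oz; plain yogurt: 1200.0 mL; couscous: 0.3 kg; butter: 7.1 oz

Scaling factor: 10/4 = 5/2 = 2.5.
tomato paste: 1.5 oz × 5/2 × 28.35 g/oz ≈ 106.3 g
diced celery: 250 g × 5/2 ÷ 28.35 g/oz ≈ 22.0 oz
plain yogurt: 1 pint × 5/2 × 2 cup/pint × 240 mL/cup = 1200.0 mL
couscous: 2/3 cup × 5/2 × 176 g/cup ÷ 1000 g/kg ≈ 0.3 kg
butter: 80 g × 5/2 ÷ 28.35 g/oz ≈ 7.1 oz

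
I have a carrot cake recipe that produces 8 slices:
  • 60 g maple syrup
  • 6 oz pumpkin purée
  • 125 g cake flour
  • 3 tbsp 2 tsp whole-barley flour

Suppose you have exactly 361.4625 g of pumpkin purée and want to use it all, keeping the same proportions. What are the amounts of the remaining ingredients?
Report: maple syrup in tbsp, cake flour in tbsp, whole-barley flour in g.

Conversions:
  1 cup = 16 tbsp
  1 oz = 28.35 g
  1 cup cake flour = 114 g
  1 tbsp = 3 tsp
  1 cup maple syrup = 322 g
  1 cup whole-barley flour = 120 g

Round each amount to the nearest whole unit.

maple syrup: 6 tbsp; cake flour: 37 tbsp; whole-barley flour: 58 g

The original recipe has 170.1 g of pumpkin purée, so the scaling factor is 361.4625 ÷ 170.1 = 17/8 = 2.125.
maple syrup: 60 g × 17/8 ÷ 322 g/cup × 16 tbsp/cup ≈ 6 tbsp
cake flour: 125 g × 17/8 ÷ 114 g/cup × 16 tbsp/cup ≈ 37 tbsp
whole-barley flour: (3 tbsp + 2 tsp = 11/3 tbsp) × 17/8 ÷ 16 tbsp/cup × 120 g/cup ≈ 58 g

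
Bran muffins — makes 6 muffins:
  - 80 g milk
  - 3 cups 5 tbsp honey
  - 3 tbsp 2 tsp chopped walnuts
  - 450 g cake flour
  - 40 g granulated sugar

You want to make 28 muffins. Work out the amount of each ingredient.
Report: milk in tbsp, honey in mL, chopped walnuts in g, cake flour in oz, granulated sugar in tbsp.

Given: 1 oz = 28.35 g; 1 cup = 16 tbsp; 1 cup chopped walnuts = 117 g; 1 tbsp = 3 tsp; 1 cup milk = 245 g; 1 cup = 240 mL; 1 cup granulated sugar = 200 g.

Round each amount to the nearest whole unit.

Scaling factor: 28/6 = 14/3.
milk: 80 g × 14/3 ÷ 245 g/cup × 16 tbsp/cup ≈ 24 tbsp
honey: (3 cup + 5 tbsp = 3.3125 cup) × 14/3 × 240 mL/cup = 3710 mL
chopped walnuts: (3 tbsp + 2 tsp = 11/3 tbsp) × 14/3 ÷ 16 tbsp/cup × 117 g/cup ≈ 125 g
cake flour: 450 g × 14/3 ÷ 28.35 g/oz ≈ 74 oz
granulated sugar: 40 g × 14/3 ÷ 200 g/cup × 16 tbsp/cup ≈ 15 tbsp

milk: 24 tbsp; honey: 3710 mL; chopped walnuts: 125 g; cake flour: 74 oz; granulated sugar: 15 tbsp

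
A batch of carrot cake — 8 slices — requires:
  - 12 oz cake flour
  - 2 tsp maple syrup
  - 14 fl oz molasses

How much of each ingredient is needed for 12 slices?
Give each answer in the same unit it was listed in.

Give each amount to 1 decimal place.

Scaling factor: 12/8 = 3/2 = 1.5.
cake flour: 12 oz × 3/2 = 18.0 oz
maple syrup: 2 tsp × 3/2 = 3.0 tsp
molasses: 14 fl oz × 3/2 = 21.0 fl oz

cake flour: 18.0 oz; maple syrup: 3.0 tsp; molasses: 21.0 fl oz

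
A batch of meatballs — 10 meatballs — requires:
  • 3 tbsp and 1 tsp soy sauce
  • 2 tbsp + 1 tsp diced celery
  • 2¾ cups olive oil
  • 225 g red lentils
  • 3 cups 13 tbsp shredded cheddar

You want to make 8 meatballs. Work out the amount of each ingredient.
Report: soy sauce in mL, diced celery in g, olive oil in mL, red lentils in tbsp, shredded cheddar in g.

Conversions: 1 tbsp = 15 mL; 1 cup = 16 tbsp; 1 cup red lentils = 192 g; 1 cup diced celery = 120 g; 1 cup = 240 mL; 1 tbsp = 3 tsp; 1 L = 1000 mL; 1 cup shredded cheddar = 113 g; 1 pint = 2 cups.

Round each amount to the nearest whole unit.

soy sauce: 40 mL; diced celery: 14 g; olive oil: 528 mL; red lentils: 15 tbsp; shredded cheddar: 345 g

Scaling factor: 8/10 = 4/5 = 0.8.
soy sauce: (3 tbsp + 1 tsp = 10/3 tbsp) × 4/5 × 15 mL/tbsp = 40 mL
diced celery: (2 tbsp + 1 tsp = 7/3 tbsp) × 4/5 ÷ 16 tbsp/cup × 120 g/cup = 14 g
olive oil: 2.75 cup × 4/5 × 240 mL/cup = 528 mL
red lentils: 225 g × 4/5 ÷ 192 g/cup × 16 tbsp/cup = 15 tbsp
shredded cheddar: (3 cup + 13 tbsp = 3.8125 cup) × 4/5 × 113 g/cup ≈ 345 g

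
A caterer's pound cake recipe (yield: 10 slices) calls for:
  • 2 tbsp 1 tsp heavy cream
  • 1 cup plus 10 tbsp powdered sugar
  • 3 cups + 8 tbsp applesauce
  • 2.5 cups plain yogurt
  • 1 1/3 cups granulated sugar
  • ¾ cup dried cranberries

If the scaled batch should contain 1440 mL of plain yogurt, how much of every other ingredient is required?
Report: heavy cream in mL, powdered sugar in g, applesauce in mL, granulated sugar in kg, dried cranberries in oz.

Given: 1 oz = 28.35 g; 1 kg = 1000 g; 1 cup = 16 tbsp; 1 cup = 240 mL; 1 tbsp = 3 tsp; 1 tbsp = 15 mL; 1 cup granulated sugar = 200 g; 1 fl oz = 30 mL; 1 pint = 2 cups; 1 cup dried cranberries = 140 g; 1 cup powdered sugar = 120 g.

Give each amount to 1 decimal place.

heavy cream: 84.0 mL; powdered sugar: 468.0 g; applesauce: 2016.0 mL; granulated sugar: 0.6 kg; dried cranberries: 8.9 oz

The original recipe has 600 mL of plain yogurt, so the scaling factor is 1440 ÷ 600 = 12/5 = 2.4.
heavy cream: (2 tbsp + 1 tsp = 7/3 tbsp) × 12/5 × 15 mL/tbsp = 84.0 mL
powdered sugar: (1 cup + 10 tbsp = 1.625 cup) × 12/5 × 120 g/cup = 468.0 g
applesauce: (3 cup + 8 tbsp = 3.5 cup) × 12/5 × 240 mL/cup = 2016.0 mL
granulated sugar: 4/3 cup × 12/5 × 200 g/cup ÷ 1000 g/kg ≈ 0.6 kg
dried cranberries: 0.75 cup × 12/5 × 140 g/cup ÷ 28.35 g/oz ≈ 8.9 oz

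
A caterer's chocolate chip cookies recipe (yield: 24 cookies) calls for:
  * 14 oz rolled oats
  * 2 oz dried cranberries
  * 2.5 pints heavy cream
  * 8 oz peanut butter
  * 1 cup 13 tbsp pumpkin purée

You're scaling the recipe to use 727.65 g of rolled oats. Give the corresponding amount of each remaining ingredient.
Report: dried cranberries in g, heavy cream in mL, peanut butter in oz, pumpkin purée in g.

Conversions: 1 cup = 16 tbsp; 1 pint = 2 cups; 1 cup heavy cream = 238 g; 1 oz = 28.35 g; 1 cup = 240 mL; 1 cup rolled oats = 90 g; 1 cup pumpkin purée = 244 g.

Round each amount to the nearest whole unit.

The original recipe has 396.9 g of rolled oats, so the scaling factor is 727.65 ÷ 396.9 = 11/6.
dried cranberries: 2 oz × 11/6 × 28.35 g/oz ≈ 104 g
heavy cream: 2.5 pint × 11/6 × 2 cup/pint × 240 mL/cup = 2200 mL
peanut butter: 8 oz × 11/6 ≈ 15 oz
pumpkin purée: (1 cup + 13 tbsp = 1.8125 cup) × 11/6 × 244 g/cup ≈ 811 g

dried cranberries: 104 g; heavy cream: 2200 mL; peanut butter: 15 oz; pumpkin purée: 811 g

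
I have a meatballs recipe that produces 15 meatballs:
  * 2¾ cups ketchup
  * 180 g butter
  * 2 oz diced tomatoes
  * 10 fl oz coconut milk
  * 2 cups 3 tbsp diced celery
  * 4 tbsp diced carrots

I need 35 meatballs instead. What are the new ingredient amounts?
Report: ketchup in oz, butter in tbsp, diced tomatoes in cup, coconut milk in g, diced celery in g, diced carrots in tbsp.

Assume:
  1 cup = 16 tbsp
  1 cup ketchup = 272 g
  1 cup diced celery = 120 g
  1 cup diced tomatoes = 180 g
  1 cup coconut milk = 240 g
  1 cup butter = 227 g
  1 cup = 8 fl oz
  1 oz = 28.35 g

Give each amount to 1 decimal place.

ketchup: 61.6 oz; butter: 29.6 tbsp; diced tomatoes: 0.7 cup; coconut milk: 700.0 g; diced celery: 612.5 g; diced carrots: 9.3 tbsp

Scaling factor: 35/15 = 7/3.
ketchup: 2.75 cup × 7/3 × 272 g/cup ÷ 28.35 g/oz ≈ 61.6 oz
butter: 180 g × 7/3 ÷ 227 g/cup × 16 tbsp/cup ≈ 29.6 tbsp
diced tomatoes: 2 oz × 7/3 × 28.35 g/oz ÷ 180 g/cup ≈ 0.7 cup
coconut milk: 10 fl oz × 7/3 ÷ 8 fl oz/cup × 240 g/cup = 700.0 g
diced celery: (2 cup + 3 tbsp = 2.1875 cup) × 7/3 × 120 g/cup = 612.5 g
diced carrots: 4 tbsp × 7/3 ≈ 9.3 tbsp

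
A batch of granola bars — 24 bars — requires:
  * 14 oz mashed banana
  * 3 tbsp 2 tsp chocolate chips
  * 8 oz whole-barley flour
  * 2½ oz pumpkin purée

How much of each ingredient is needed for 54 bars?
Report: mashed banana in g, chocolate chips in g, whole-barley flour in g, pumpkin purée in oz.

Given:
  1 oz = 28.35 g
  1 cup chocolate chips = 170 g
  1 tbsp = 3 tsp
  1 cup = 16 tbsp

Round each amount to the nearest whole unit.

Scaling factor: 54/24 = 9/4 = 2.25.
mashed banana: 14 oz × 9/4 × 28.35 g/oz ≈ 893 g
chocolate chips: (3 tbsp + 2 tsp = 11/3 tbsp) × 9/4 ÷ 16 tbsp/cup × 170 g/cup ≈ 88 g
whole-barley flour: 8 oz × 9/4 × 28.35 g/oz ≈ 510 g
pumpkin purée: 2.5 oz × 9/4 ≈ 6 oz

mashed banana: 893 g; chocolate chips: 88 g; whole-barley flour: 510 g; pumpkin purée: 6 oz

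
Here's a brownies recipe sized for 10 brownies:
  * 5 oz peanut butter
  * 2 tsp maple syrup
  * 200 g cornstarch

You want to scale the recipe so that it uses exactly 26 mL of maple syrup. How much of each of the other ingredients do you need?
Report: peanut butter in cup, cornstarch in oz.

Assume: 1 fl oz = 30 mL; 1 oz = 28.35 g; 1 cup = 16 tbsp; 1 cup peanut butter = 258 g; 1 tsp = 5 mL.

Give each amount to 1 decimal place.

peanut butter: 1.4 cup; cornstarch: 18.3 oz

The original recipe has 10 mL of maple syrup, so the scaling factor is 26 ÷ 10 = 13/5 = 2.6.
peanut butter: 5 oz × 13/5 × 28.35 g/oz ÷ 258 g/cup ≈ 1.4 cup
cornstarch: 200 g × 13/5 ÷ 28.35 g/oz ≈ 18.3 oz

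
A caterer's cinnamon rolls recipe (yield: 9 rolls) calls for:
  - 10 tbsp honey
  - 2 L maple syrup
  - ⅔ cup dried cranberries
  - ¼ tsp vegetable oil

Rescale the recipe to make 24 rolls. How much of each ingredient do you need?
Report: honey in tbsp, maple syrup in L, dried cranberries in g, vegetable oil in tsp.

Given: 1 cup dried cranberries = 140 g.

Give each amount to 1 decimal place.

Scaling factor: 24/9 = 8/3.
honey: 10 tbsp × 8/3 ≈ 26.7 tbsp
maple syrup: 2 L × 8/3 ≈ 5.3 L
dried cranberries: 2/3 cup × 8/3 × 140 g/cup ≈ 248.9 g
vegetable oil: 0.25 tsp × 8/3 ≈ 0.7 tsp

honey: 26.7 tbsp; maple syrup: 5.3 L; dried cranberries: 248.9 g; vegetable oil: 0.7 tsp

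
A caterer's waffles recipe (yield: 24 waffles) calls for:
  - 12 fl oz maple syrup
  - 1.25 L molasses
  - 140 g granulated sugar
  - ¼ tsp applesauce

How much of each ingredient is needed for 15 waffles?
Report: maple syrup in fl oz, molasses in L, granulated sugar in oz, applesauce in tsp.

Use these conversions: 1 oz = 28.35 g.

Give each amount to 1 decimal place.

maple syrup: 7.5 fl oz; molasses: 0.8 L; granulated sugar: 3.1 oz; applesauce: 0.2 tsp

Scaling factor: 15/24 = 5/8 = 0.625.
maple syrup: 12 fl oz × 5/8 = 7.5 fl oz
molasses: 1.25 L × 5/8 ≈ 0.8 L
granulated sugar: 140 g × 5/8 ÷ 28.35 g/oz ≈ 3.1 oz
applesauce: 0.25 tsp × 5/8 ≈ 0.2 tsp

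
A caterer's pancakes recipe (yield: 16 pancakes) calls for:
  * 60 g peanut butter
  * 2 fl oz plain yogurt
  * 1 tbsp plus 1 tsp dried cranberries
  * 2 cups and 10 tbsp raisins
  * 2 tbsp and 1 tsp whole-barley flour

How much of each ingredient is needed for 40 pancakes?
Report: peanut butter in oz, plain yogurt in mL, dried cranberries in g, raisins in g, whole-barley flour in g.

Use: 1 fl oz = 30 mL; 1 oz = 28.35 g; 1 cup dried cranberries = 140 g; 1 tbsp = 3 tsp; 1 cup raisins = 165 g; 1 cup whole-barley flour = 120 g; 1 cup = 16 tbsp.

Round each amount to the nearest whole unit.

peanut butter: 5 oz; plain yogurt: 150 mL; dried cranberries: 29 g; raisins: 1083 g; whole-barley flour: 44 g

Scaling factor: 40/16 = 5/2 = 2.5.
peanut butter: 60 g × 5/2 ÷ 28.35 g/oz ≈ 5 oz
plain yogurt: 2 fl oz × 5/2 × 30 mL/fl oz = 150 mL
dried cranberries: (1 tbsp + 1 tsp = 4/3 tbsp) × 5/2 ÷ 16 tbsp/cup × 140 g/cup ≈ 29 g
raisins: (2 cup + 10 tbsp = 2.625 cup) × 5/2 × 165 g/cup ≈ 1083 g
whole-barley flour: (2 tbsp + 1 tsp = 7/3 tbsp) × 5/2 ÷ 16 tbsp/cup × 120 g/cup ≈ 44 g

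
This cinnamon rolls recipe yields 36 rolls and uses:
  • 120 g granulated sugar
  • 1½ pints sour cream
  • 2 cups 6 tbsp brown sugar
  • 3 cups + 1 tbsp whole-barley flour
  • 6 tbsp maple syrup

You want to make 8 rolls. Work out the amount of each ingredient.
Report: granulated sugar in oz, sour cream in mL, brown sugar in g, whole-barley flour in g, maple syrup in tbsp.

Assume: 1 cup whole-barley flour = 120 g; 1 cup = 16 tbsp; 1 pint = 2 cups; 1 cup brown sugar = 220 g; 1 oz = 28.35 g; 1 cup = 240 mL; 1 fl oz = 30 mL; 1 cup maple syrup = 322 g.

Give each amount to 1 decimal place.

granulated sugar: 0.9 oz; sour cream: 160.0 mL; brown sugar: 116.1 g; whole-barley flour: 81.7 g; maple syrup: 1.3 tbsp

Scaling factor: 8/36 = 2/9.
granulated sugar: 120 g × 2/9 ÷ 28.35 g/oz ≈ 0.9 oz
sour cream: 1.5 pint × 2/9 × 2 cup/pint × 240 mL/cup = 160.0 mL
brown sugar: (2 cup + 6 tbsp = 2.375 cup) × 2/9 × 220 g/cup ≈ 116.1 g
whole-barley flour: (3 cup + 1 tbsp = 3.0625 cup) × 2/9 × 120 g/cup ≈ 81.7 g
maple syrup: 6 tbsp × 2/9 ≈ 1.3 tbsp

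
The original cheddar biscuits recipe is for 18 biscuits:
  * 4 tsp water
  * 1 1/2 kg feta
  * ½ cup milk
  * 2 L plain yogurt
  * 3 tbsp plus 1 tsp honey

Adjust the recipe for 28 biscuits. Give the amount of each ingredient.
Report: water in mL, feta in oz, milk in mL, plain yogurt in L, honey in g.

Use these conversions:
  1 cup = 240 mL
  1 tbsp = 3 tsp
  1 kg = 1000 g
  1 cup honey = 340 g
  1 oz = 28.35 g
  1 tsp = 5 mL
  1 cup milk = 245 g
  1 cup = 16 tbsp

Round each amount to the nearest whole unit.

Scaling factor: 28/18 = 14/9.
water: 4 tsp × 14/9 × 5 mL/tsp ≈ 31 mL
feta: 1.5 kg × 14/9 × 1000 g/kg ÷ 28.35 g/oz ≈ 82 oz
milk: 0.5 cup × 14/9 × 240 mL/cup ≈ 187 mL
plain yogurt: 2 L × 14/9 ≈ 3 L
honey: (3 tbsp + 1 tsp = 10/3 tbsp) × 14/9 ÷ 16 tbsp/cup × 340 g/cup ≈ 110 g

water: 31 mL; feta: 82 oz; milk: 187 mL; plain yogurt: 3 L; honey: 110 g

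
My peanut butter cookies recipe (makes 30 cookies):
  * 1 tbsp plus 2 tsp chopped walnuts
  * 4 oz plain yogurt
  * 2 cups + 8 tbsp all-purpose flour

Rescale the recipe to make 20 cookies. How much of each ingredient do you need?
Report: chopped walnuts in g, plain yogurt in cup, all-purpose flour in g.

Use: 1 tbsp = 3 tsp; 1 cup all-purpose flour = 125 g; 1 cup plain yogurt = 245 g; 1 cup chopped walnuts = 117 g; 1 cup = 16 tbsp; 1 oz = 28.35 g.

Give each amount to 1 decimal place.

chopped walnuts: 8.1 g; plain yogurt: 0.3 cup; all-purpose flour: 208.3 g

Scaling factor: 20/30 = 2/3.
chopped walnuts: (1 tbsp + 2 tsp = 5/3 tbsp) × 2/3 ÷ 16 tbsp/cup × 117 g/cup ≈ 8.1 g
plain yogurt: 4 oz × 2/3 × 28.35 g/oz ÷ 245 g/cup ≈ 0.3 cup
all-purpose flour: (2 cup + 8 tbsp = 2.5 cup) × 2/3 × 125 g/cup ≈ 208.3 g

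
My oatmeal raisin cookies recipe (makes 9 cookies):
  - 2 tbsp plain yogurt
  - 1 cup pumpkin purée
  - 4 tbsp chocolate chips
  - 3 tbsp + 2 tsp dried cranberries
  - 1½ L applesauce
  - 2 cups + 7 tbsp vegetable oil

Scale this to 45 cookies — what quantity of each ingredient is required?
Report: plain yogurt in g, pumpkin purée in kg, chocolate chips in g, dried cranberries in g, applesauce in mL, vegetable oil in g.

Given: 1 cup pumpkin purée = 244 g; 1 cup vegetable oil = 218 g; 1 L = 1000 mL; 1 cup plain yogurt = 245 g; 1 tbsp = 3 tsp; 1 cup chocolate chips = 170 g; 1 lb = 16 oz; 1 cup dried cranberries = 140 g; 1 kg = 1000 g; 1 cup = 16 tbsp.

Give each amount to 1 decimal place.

Scaling factor: 45/9 = 5.
plain yogurt: 2 tbsp × 5 ÷ 16 tbsp/cup × 245 g/cup ≈ 153.1 g
pumpkin purée: 1 cup × 5 × 244 g/cup ÷ 1000 g/kg ≈ 1.2 kg
chocolate chips: 4 tbsp × 5 ÷ 16 tbsp/cup × 170 g/cup = 212.5 g
dried cranberries: (3 tbsp + 2 tsp = 11/3 tbsp) × 5 ÷ 16 tbsp/cup × 140 g/cup ≈ 160.4 g
applesauce: 1.5 L × 5 × 1000 mL/L = 7500.0 mL
vegetable oil: (2 cup + 7 tbsp = 2.4375 cup) × 5 × 218 g/cup ≈ 2656.9 g

plain yogurt: 153.1 g; pumpkin purée: 1.2 kg; chocolate chips: 212.5 g; dried cranberries: 160.4 g; applesauce: 7500.0 mL; vegetable oil: 2656.9 g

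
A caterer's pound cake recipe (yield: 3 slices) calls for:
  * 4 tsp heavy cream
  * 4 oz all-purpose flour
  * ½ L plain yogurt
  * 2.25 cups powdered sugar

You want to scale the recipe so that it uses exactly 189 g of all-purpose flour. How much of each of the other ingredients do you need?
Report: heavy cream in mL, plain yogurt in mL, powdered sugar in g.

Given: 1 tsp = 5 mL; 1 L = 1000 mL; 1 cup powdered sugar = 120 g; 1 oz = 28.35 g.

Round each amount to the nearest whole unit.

heavy cream: 33 mL; plain yogurt: 833 mL; powdered sugar: 450 g

The original recipe has 113.4 g of all-purpose flour, so the scaling factor is 189 ÷ 113.4 = 5/3.
heavy cream: 4 tsp × 5/3 × 5 mL/tsp ≈ 33 mL
plain yogurt: 0.5 L × 5/3 × 1000 mL/L ≈ 833 mL
powdered sugar: 2.25 cup × 5/3 × 120 g/cup = 450 g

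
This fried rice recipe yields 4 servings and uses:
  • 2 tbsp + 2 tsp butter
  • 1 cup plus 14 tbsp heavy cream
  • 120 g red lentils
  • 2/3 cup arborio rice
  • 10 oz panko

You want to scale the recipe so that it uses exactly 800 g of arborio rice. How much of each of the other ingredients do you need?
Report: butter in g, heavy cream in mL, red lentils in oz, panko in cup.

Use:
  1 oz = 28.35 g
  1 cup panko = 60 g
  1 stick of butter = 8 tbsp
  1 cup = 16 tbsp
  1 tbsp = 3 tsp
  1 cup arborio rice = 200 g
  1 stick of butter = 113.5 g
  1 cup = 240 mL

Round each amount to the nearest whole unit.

butter: 227 g; heavy cream: 2700 mL; red lentils: 25 oz; panko: 28 cup

The original recipe has 400/3 g of arborio rice, so the scaling factor is 800 ÷ 400/3 = 6.
butter: (2 tbsp + 2 tsp = 8/3 tbsp) × 6 ÷ 8 tbsp/stick × 113.5 g/stick = 227 g
heavy cream: (1 cup + 14 tbsp = 1.875 cup) × 6 × 240 mL/cup = 2700 mL
red lentils: 120 g × 6 ÷ 28.35 g/oz ≈ 25 oz
panko: 10 oz × 6 × 28.35 g/oz ÷ 60 g/cup ≈ 28 cup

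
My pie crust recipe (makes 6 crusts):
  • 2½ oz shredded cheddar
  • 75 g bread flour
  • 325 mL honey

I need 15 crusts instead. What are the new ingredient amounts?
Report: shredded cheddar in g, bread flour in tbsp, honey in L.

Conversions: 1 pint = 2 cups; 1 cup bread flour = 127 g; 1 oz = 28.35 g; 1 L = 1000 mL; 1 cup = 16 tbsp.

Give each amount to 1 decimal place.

shredded cheddar: 177.2 g; bread flour: 23.6 tbsp; honey: 0.8 L

Scaling factor: 15/6 = 5/2 = 2.5.
shredded cheddar: 2.5 oz × 5/2 × 28.35 g/oz ≈ 177.2 g
bread flour: 75 g × 5/2 ÷ 127 g/cup × 16 tbsp/cup ≈ 23.6 tbsp
honey: 325 mL × 5/2 ÷ 1000 mL/L ≈ 0.8 L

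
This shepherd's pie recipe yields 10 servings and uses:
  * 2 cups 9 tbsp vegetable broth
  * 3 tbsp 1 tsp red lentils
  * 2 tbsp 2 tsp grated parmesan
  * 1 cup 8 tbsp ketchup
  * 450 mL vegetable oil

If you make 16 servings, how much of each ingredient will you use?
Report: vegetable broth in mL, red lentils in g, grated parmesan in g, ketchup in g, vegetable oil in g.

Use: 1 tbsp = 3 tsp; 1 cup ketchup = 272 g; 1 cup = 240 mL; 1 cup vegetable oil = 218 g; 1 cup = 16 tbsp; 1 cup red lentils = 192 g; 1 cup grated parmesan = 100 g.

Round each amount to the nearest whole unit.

vegetable broth: 984 mL; red lentils: 64 g; grated parmesan: 27 g; ketchup: 653 g; vegetable oil: 654 g

Scaling factor: 16/10 = 8/5 = 1.6.
vegetable broth: (2 cup + 9 tbsp = 2.5625 cup) × 8/5 × 240 mL/cup = 984 mL
red lentils: (3 tbsp + 1 tsp = 10/3 tbsp) × 8/5 ÷ 16 tbsp/cup × 192 g/cup = 64 g
grated parmesan: (2 tbsp + 2 tsp = 8/3 tbsp) × 8/5 ÷ 16 tbsp/cup × 100 g/cup ≈ 27 g
ketchup: (1 cup + 8 tbsp = 1.5 cup) × 8/5 × 272 g/cup ≈ 653 g
vegetable oil: 450 mL × 8/5 ÷ 240 mL/cup × 218 g/cup = 654 g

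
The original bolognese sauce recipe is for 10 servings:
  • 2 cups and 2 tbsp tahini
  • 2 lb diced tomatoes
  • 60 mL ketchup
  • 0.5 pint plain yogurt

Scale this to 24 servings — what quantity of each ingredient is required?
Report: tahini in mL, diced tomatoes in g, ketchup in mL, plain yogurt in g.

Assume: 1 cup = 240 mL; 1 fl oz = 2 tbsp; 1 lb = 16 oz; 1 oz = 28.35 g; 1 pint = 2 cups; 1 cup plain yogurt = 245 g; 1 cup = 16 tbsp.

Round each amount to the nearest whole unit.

Scaling factor: 24/10 = 12/5 = 2.4.
tahini: (2 cup + 2 tbsp = 2.125 cup) × 12/5 × 240 mL/cup = 1224 mL
diced tomatoes: 2 lb × 12/5 × 16 oz/lb × 28.35 g/oz ≈ 2177 g
ketchup: 60 mL × 12/5 = 144 mL
plain yogurt: 0.5 pint × 12/5 × 2 cup/pint × 245 g/cup = 588 g

tahini: 1224 mL; diced tomatoes: 2177 g; ketchup: 144 mL; plain yogurt: 588 g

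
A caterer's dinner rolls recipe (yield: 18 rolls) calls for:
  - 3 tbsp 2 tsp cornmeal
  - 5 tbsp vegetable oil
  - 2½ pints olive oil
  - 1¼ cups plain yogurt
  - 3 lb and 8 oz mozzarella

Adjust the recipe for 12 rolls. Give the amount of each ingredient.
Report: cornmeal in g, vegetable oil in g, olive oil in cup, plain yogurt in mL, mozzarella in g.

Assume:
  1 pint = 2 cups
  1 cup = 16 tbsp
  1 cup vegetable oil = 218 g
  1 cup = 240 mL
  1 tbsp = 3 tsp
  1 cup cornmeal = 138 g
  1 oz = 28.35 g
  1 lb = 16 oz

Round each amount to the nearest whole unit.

Scaling factor: 12/18 = 2/3.
cornmeal: (3 tbsp + 2 tsp = 11/3 tbsp) × 2/3 ÷ 16 tbsp/cup × 138 g/cup ≈ 21 g
vegetable oil: 5 tbsp × 2/3 ÷ 16 tbsp/cup × 218 g/cup ≈ 45 g
olive oil: 2.5 pint × 2/3 × 2 cup/pint ≈ 3 cup
plain yogurt: 1.25 cup × 2/3 × 240 mL/cup = 200 mL
mozzarella: (3 lb + 8 oz = 3.5 lb) × 2/3 × 16 oz/lb × 28.35 g/oz ≈ 1058 g

cornmeal: 21 g; vegetable oil: 45 g; olive oil: 3 cup; plain yogurt: 200 mL; mozzarella: 1058 g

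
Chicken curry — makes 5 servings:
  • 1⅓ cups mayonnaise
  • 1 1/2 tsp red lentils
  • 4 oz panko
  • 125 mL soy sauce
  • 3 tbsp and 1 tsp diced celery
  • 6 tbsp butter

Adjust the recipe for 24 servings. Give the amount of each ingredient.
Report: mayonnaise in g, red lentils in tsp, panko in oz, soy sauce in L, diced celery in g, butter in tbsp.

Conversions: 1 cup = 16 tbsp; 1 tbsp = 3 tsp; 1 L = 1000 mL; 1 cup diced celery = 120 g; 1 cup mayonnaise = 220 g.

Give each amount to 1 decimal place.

Scaling factor: 24/5 = 4.8.
mayonnaise: 4/3 cup × 24/5 × 220 g/cup = 1408.0 g
red lentils: 1.5 tsp × 24/5 = 7.2 tsp
panko: 4 oz × 24/5 = 19.2 oz
soy sauce: 125 mL × 24/5 ÷ 1000 mL/L = 0.6 L
diced celery: (3 tbsp + 1 tsp = 10/3 tbsp) × 24/5 ÷ 16 tbsp/cup × 120 g/cup = 120.0 g
butter: 6 tbsp × 24/5 = 28.8 tbsp

mayonnaise: 1408.0 g; red lentils: 7.2 tsp; panko: 19.2 oz; soy sauce: 0.6 L; diced celery: 120.0 g; butter: 28.8 tbsp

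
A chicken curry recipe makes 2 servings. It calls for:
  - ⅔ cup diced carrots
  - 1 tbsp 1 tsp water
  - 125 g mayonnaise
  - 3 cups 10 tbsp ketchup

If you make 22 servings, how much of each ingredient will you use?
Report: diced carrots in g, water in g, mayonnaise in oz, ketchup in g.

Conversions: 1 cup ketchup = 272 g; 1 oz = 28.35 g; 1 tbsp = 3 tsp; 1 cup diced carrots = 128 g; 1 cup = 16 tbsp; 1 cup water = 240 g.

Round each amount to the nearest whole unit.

diced carrots: 939 g; water: 220 g; mayonnaise: 49 oz; ketchup: 10846 g

Scaling factor: 22/2 = 11.
diced carrots: 2/3 cup × 11 × 128 g/cup ≈ 939 g
water: (1 tbsp + 1 tsp = 4/3 tbsp) × 11 ÷ 16 tbsp/cup × 240 g/cup = 220 g
mayonnaise: 125 g × 11 ÷ 28.35 g/oz ≈ 49 oz
ketchup: (3 cup + 10 tbsp = 3.625 cup) × 11 × 272 g/cup = 10846 g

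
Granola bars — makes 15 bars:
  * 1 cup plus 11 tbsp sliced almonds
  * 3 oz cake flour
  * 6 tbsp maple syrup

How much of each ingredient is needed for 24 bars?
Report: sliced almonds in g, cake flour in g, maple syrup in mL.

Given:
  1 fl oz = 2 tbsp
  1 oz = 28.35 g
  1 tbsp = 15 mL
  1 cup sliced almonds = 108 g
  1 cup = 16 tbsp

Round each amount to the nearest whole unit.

Scaling factor: 24/15 = 8/5 = 1.6.
sliced almonds: (1 cup + 11 tbsp = 1.6875 cup) × 8/5 × 108 g/cup ≈ 292 g
cake flour: 3 oz × 8/5 × 28.35 g/oz ≈ 136 g
maple syrup: 6 tbsp × 8/5 × 15 mL/tbsp = 144 mL

sliced almonds: 292 g; cake flour: 136 g; maple syrup: 144 mL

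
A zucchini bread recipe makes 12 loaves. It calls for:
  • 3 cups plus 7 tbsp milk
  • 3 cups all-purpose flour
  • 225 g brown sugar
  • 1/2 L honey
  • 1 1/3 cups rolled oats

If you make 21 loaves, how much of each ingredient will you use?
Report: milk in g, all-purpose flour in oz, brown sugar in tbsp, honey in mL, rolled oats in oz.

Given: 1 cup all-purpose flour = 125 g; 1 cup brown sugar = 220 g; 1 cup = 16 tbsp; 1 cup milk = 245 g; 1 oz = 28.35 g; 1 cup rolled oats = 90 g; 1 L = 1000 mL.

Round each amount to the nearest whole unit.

Scaling factor: 21/12 = 7/4 = 1.75.
milk: (3 cup + 7 tbsp = 3.4375 cup) × 7/4 × 245 g/cup ≈ 1474 g
all-purpose flour: 3 cup × 7/4 × 125 g/cup ÷ 28.35 g/oz ≈ 23 oz
brown sugar: 225 g × 7/4 ÷ 220 g/cup × 16 tbsp/cup ≈ 29 tbsp
honey: 0.5 L × 7/4 × 1000 mL/L = 875 mL
rolled oats: 4/3 cup × 7/4 × 90 g/cup ÷ 28.35 g/oz ≈ 7 oz

milk: 1474 g; all-purpose flour: 23 oz; brown sugar: 29 tbsp; honey: 875 mL; rolled oats: 7 oz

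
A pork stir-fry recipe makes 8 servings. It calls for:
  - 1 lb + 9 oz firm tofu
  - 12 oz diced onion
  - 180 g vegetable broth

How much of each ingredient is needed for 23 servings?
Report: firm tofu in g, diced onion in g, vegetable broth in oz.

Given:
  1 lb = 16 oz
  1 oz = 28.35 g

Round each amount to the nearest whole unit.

Scaling factor: 23/8 = 2.875.
firm tofu: (1 lb + 9 oz = 1.5625 lb) × 23/8 × 16 oz/lb × 28.35 g/oz ≈ 2038 g
diced onion: 12 oz × 23/8 × 28.35 g/oz ≈ 978 g
vegetable broth: 180 g × 23/8 ÷ 28.35 g/oz ≈ 18 oz

firm tofu: 2038 g; diced onion: 978 g; vegetable broth: 18 oz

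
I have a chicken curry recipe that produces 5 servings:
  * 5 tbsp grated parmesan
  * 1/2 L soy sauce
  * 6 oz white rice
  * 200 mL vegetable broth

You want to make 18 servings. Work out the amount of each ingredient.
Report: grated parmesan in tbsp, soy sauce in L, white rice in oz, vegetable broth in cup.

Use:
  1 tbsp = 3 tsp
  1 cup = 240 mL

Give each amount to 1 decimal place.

grated parmesan: 18.0 tbsp; soy sauce: 1.8 L; white rice: 21.6 oz; vegetable broth: 3.0 cup

Scaling factor: 18/5 = 3.6.
grated parmesan: 5 tbsp × 18/5 = 18.0 tbsp
soy sauce: 0.5 L × 18/5 = 1.8 L
white rice: 6 oz × 18/5 = 21.6 oz
vegetable broth: 200 mL × 18/5 ÷ 240 mL/cup = 3.0 cup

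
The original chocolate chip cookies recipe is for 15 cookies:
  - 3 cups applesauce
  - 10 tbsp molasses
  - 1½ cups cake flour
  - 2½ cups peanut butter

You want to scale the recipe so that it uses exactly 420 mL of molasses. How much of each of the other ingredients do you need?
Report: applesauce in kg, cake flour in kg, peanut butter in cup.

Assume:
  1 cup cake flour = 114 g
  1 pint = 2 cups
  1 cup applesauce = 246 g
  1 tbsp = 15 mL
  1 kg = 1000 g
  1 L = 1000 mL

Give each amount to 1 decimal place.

The original recipe has 150 mL of molasses, so the scaling factor is 420 ÷ 150 = 14/5 = 2.8.
applesauce: 3 cup × 14/5 × 246 g/cup ÷ 1000 g/kg ≈ 2.1 kg
cake flour: 1.5 cup × 14/5 × 114 g/cup ÷ 1000 g/kg ≈ 0.5 kg
peanut butter: 2.5 cup × 14/5 = 7.0 cup

applesauce: 2.1 kg; cake flour: 0.5 kg; peanut butter: 7.0 cup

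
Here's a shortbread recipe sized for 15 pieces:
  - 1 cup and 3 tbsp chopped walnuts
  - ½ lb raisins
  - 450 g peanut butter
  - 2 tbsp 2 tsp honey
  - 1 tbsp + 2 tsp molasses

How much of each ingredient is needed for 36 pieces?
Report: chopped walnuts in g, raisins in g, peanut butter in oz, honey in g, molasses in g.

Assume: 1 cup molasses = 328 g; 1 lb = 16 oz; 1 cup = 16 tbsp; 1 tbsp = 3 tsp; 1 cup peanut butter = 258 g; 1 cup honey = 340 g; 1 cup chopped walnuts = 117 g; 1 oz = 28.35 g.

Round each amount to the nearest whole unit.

chopped walnuts: 333 g; raisins: 544 g; peanut butter: 38 oz; honey: 136 g; molasses: 82 g

Scaling factor: 36/15 = 12/5 = 2.4.
chopped walnuts: (1 cup + 3 tbsp = 1.1875 cup) × 12/5 × 117 g/cup ≈ 333 g
raisins: 0.5 lb × 12/5 × 16 oz/lb × 28.35 g/oz ≈ 544 g
peanut butter: 450 g × 12/5 ÷ 28.35 g/oz ≈ 38 oz
honey: (2 tbsp + 2 tsp = 8/3 tbsp) × 12/5 ÷ 16 tbsp/cup × 340 g/cup = 136 g
molasses: (1 tbsp + 2 tsp = 5/3 tbsp) × 12/5 ÷ 16 tbsp/cup × 328 g/cup = 82 g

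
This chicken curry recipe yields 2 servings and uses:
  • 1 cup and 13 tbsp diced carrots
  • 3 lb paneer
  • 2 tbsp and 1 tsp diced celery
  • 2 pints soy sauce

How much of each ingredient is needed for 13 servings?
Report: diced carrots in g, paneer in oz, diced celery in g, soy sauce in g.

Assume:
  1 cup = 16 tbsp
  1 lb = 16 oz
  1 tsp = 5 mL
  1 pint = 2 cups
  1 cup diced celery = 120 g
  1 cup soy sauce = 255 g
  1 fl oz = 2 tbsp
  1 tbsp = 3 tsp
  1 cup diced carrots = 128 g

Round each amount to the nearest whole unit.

Scaling factor: 13/2 = 6.5.
diced carrots: (1 cup + 13 tbsp = 1.8125 cup) × 13/2 × 128 g/cup = 1508 g
paneer: 3 lb × 13/2 × 16 oz/lb = 312 oz
diced celery: (2 tbsp + 1 tsp = 7/3 tbsp) × 13/2 ÷ 16 tbsp/cup × 120 g/cup ≈ 114 g
soy sauce: 2 pint × 13/2 × 2 cup/pint × 255 g/cup = 6630 g

diced carrots: 1508 g; paneer: 312 oz; diced celery: 114 g; soy sauce: 6630 g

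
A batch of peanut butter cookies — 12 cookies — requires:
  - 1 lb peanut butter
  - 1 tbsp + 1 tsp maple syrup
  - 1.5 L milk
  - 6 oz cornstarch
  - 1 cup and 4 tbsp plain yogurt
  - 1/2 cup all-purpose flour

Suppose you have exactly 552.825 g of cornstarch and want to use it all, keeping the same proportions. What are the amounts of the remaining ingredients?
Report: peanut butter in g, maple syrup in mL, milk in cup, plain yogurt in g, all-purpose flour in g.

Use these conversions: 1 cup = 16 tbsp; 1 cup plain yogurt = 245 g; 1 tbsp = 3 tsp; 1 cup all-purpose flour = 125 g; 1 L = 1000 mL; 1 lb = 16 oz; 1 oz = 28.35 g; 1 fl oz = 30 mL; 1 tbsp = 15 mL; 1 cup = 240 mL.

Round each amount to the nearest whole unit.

The original recipe has 170.1 g of cornstarch, so the scaling factor is 552.825 ÷ 170.1 = 13/4 = 3.25.
peanut butter: 1 lb × 13/4 × 16 oz/lb × 28.35 g/oz ≈ 1474 g
maple syrup: (1 tbsp + 1 tsp = 4/3 tbsp) × 13/4 × 15 mL/tbsp = 65 mL
milk: 1.5 L × 13/4 × 1000 mL/L ÷ 240 mL/cup ≈ 20 cup
plain yogurt: (1 cup + 4 tbsp = 1.25 cup) × 13/4 × 245 g/cup ≈ 995 g
all-purpose flour: 0.5 cup × 13/4 × 125 g/cup ≈ 203 g

peanut butter: 1474 g; maple syrup: 65 mL; milk: 20 cup; plain yogurt: 995 g; all-purpose flour: 203 g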